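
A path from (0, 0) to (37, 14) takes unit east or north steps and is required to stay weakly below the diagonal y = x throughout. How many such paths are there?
Number of paths = 816446005200

By the reflection principle (André's argument), the number of monotone paths to (37, 14) with n ≤ m that never go above y = x is C(51, 37) − C(51, 38) = 1292706174900 − 476260169700 = 816446005200.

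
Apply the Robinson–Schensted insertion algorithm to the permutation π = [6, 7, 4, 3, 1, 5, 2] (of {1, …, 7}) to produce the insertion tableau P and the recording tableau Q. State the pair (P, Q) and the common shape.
P = [1, 2] / [3, 5] / [4, 7] / [6];  Q = [1, 2] / [3, 6] / [4, 7] / [5];  common shape = (2, 2, 2, 1)

Row-insert the values π_1, π_2, … into P one at a time, bumping the leftmost entry strictly greater than the inserted value down to the next row. The recording tableau Q records, in position (i, j), the step at which that cell was added to P.
  Insert 6 (step 1): P = [6];  Q = [1]
  Insert 7 (step 2): P = [6, 7];  Q = [1, 2]
  Insert 4 (step 3): P = [4, 7] / [6];  Q = [1, 2] / [3]
  Insert 3 (step 4): P = [3, 7] / [4] / [6];  Q = [1, 2] / [3] / [4]
  Insert 1 (step 5): P = [1, 7] / [3] / [4] / [6];  Q = [1, 2] / [3] / [4] / [5]
  Insert 5 (step 6): P = [1, 5] / [3, 7] / [4] / [6];  Q = [1, 2] / [3, 6] / [4] / [5]
  Insert 2 (step 7): P = [1, 2] / [3, 5] / [4, 7] / [6];  Q = [1, 2] / [3, 6] / [4, 7] / [5]
Final shape: (2, 2, 2, 1).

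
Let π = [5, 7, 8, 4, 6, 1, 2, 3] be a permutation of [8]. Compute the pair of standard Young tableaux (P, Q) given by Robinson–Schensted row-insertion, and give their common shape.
P = [1, 2, 3] / [4, 6, 8] / [5, 7];  Q = [1, 2, 3] / [4, 5, 8] / [6, 7];  common shape = (3, 3, 2)

Row-insert the values π_1, π_2, … into P one at a time, bumping the leftmost entry strictly greater than the inserted value down to the next row. The recording tableau Q records, in position (i, j), the step at which that cell was added to P.
  Insert 5 (step 1): P = [5];  Q = [1]
  Insert 7 (step 2): P = [5, 7];  Q = [1, 2]
  Insert 8 (step 3): P = [5, 7, 8];  Q = [1, 2, 3]
  Insert 4 (step 4): P = [4, 7, 8] / [5];  Q = [1, 2, 3] / [4]
  Insert 6 (step 5): P = [4, 6, 8] / [5, 7];  Q = [1, 2, 3] / [4, 5]
  Insert 1 (step 6): P = [1, 6, 8] / [4, 7] / [5];  Q = [1, 2, 3] / [4, 5] / [6]
  Insert 2 (step 7): P = [1, 2, 8] / [4, 6] / [5, 7];  Q = [1, 2, 3] / [4, 5] / [6, 7]
  Insert 3 (step 8): P = [1, 2, 3] / [4, 6, 8] / [5, 7];  Q = [1, 2, 3] / [4, 5, 8] / [6, 7]
Final shape: (3, 3, 2).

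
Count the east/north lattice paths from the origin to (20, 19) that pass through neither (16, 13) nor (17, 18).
Number of paths = 38150305620

Inclusion–exclusion. Total paths: C(39, 20) = 68923264410. Through P₁: C(29, 16)·C(10, 4) = 14251422150. Through P₂: C(35, 17)·C(4, 3) = 18150270600. Since P₁ is strictly southwest of P₂, a monotone path through both must visit P₁ then P₂; paths through both = C(29, 16)·C(6, 1)·C(4, 3) = 1628733960. Avoid both = 68923264410 − 14251422150 − 18150270600 + 1628733960 = 38150305620.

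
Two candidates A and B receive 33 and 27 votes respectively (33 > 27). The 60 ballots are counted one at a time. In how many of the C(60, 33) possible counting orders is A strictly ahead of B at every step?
Strict-lead orderings = 8800480226417474

Total orderings of the 60 votes with 33 for A: C(60, 33) = 88004802264174740. By the Bertrand ballot formula (Cycle Lemma / reflection principle), the number of orderings in which A is strictly ahead of B throughout is (p − q)/(p + q) · C(p + q, p) = (33 − 27)/(33 + 27) · 88004802264174740 = 8800480226417474.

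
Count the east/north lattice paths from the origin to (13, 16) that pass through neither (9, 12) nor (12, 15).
Number of paths = 24278295

Inclusion–exclusion. Total paths: C(29, 13) = 67863915. Through P₁: C(21, 9)·C(8, 4) = 20575100. Through P₂: C(27, 12)·C(2, 1) = 34767720. Since P₁ is strictly southwest of P₂, a monotone path through both must visit P₁ then P₂; paths through both = C(21, 9)·C(6, 3)·C(2, 1) = 11757200. Avoid both = 67863915 − 20575100 − 34767720 + 11757200 = 24278295.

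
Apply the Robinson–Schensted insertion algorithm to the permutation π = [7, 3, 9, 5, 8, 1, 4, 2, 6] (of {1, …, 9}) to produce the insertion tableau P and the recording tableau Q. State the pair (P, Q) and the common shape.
P = [1, 2, 6] / [3, 4, 8] / [5, 9] / [7];  Q = [1, 3, 5] / [2, 4, 9] / [6, 7] / [8];  common shape = (3, 3, 2, 1)

Row-insert the values π_1, π_2, … into P one at a time, bumping the leftmost entry strictly greater than the inserted value down to the next row. The recording tableau Q records, in position (i, j), the step at which that cell was added to P.
  Insert 7 (step 1): P = [7];  Q = [1]
  Insert 3 (step 2): P = [3] / [7];  Q = [1] / [2]
  Insert 9 (step 3): P = [3, 9] / [7];  Q = [1, 3] / [2]
  Insert 5 (step 4): P = [3, 5] / [7, 9];  Q = [1, 3] / [2, 4]
  Insert 8 (step 5): P = [3, 5, 8] / [7, 9];  Q = [1, 3, 5] / [2, 4]
  Insert 1 (step 6): P = [1, 5, 8] / [3, 9] / [7];  Q = [1, 3, 5] / [2, 4] / [6]
  Insert 4 (step 7): P = [1, 4, 8] / [3, 5] / [7, 9];  Q = [1, 3, 5] / [2, 4] / [6, 7]
  Insert 2 (step 8): P = [1, 2, 8] / [3, 4] / [5, 9] / [7];  Q = [1, 3, 5] / [2, 4] / [6, 7] / [8]
  Insert 6 (step 9): P = [1, 2, 6] / [3, 4, 8] / [5, 9] / [7];  Q = [1, 3, 5] / [2, 4, 9] / [6, 7] / [8]
Final shape: (3, 3, 2, 1).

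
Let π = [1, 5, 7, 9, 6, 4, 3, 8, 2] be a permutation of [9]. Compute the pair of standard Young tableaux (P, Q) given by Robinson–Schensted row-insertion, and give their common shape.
P = [1, 2, 6, 8] / [3, 9] / [4] / [5] / [7];  Q = [1, 2, 3, 4] / [5, 8] / [6] / [7] / [9];  common shape = (4, 2, 1, 1, 1)

Row-insert the values π_1, π_2, … into P one at a time, bumping the leftmost entry strictly greater than the inserted value down to the next row. The recording tableau Q records, in position (i, j), the step at which that cell was added to P.
  Insert 1 (step 1): P = [1];  Q = [1]
  Insert 5 (step 2): P = [1, 5];  Q = [1, 2]
  Insert 7 (step 3): P = [1, 5, 7];  Q = [1, 2, 3]
  Insert 9 (step 4): P = [1, 5, 7, 9];  Q = [1, 2, 3, 4]
  Insert 6 (step 5): P = [1, 5, 6, 9] / [7];  Q = [1, 2, 3, 4] / [5]
  Insert 4 (step 6): P = [1, 4, 6, 9] / [5] / [7];  Q = [1, 2, 3, 4] / [5] / [6]
  Insert 3 (step 7): P = [1, 3, 6, 9] / [4] / [5] / [7];  Q = [1, 2, 3, 4] / [5] / [6] / [7]
  Insert 8 (step 8): P = [1, 3, 6, 8] / [4, 9] / [5] / [7];  Q = [1, 2, 3, 4] / [5, 8] / [6] / [7]
  Insert 2 (step 9): P = [1, 2, 6, 8] / [3, 9] / [4] / [5] / [7];  Q = [1, 2, 3, 4] / [5, 8] / [6] / [7] / [9]
Final shape: (4, 2, 1, 1, 1).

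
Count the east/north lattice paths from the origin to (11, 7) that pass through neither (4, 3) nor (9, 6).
Number of paths = 11139

Inclusion–exclusion. Total paths: C(18, 11) = 31824. Through P₁: C(7, 4)·C(11, 7) = 11550. Through P₂: C(15, 9)·C(3, 2) = 15015. Since P₁ is strictly southwest of P₂, a monotone path through both must visit P₁ then P₂; paths through both = C(7, 4)·C(8, 5)·C(3, 2) = 5880. Avoid both = 31824 − 11550 − 15015 + 5880 = 11139.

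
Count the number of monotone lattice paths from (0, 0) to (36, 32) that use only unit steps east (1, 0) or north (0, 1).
Number of paths = 25336755980333275478

A monotone lattice path from (0, 0) to (36, 32) consists of 36 east steps and 32 north steps in some order, so it is determined by which 36 of the 68 steps are east. The count is C(68, 36) = 25336755980333275478.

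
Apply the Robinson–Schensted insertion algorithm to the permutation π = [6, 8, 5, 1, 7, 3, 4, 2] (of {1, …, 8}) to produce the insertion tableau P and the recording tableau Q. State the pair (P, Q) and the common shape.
P = [1, 2, 4] / [3, 7] / [5, 8] / [6];  Q = [1, 2, 7] / [3, 5] / [4, 6] / [8];  common shape = (3, 2, 2, 1)

Row-insert the values π_1, π_2, … into P one at a time, bumping the leftmost entry strictly greater than the inserted value down to the next row. The recording tableau Q records, in position (i, j), the step at which that cell was added to P.
  Insert 6 (step 1): P = [6];  Q = [1]
  Insert 8 (step 2): P = [6, 8];  Q = [1, 2]
  Insert 5 (step 3): P = [5, 8] / [6];  Q = [1, 2] / [3]
  Insert 1 (step 4): P = [1, 8] / [5] / [6];  Q = [1, 2] / [3] / [4]
  Insert 7 (step 5): P = [1, 7] / [5, 8] / [6];  Q = [1, 2] / [3, 5] / [4]
  Insert 3 (step 6): P = [1, 3] / [5, 7] / [6, 8];  Q = [1, 2] / [3, 5] / [4, 6]
  Insert 4 (step 7): P = [1, 3, 4] / [5, 7] / [6, 8];  Q = [1, 2, 7] / [3, 5] / [4, 6]
  Insert 2 (step 8): P = [1, 2, 4] / [3, 7] / [5, 8] / [6];  Q = [1, 2, 7] / [3, 5] / [4, 6] / [8]
Final shape: (3, 2, 2, 1).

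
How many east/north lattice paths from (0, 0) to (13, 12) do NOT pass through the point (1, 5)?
Number of paths = 4897972

Total paths from (0, 0) to (13, 12): C(25, 13) = 5200300. Paths through (1, 5): (paths (0, 0) → (1, 5)) × (paths (1, 5) → (13, 12)) = C(6, 1) · C(19, 12) = 6 · 50388 = 302328. Avoidance count = 5200300 − 302328 = 4897972.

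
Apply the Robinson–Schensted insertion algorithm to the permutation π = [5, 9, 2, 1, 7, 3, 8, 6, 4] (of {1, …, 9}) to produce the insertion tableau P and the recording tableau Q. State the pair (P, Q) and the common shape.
P = [1, 3, 4] / [2, 6, 8] / [5, 7] / [9];  Q = [1, 2, 7] / [3, 5, 8] / [4, 6] / [9];  common shape = (3, 3, 2, 1)

Row-insert the values π_1, π_2, … into P one at a time, bumping the leftmost entry strictly greater than the inserted value down to the next row. The recording tableau Q records, in position (i, j), the step at which that cell was added to P.
  Insert 5 (step 1): P = [5];  Q = [1]
  Insert 9 (step 2): P = [5, 9];  Q = [1, 2]
  Insert 2 (step 3): P = [2, 9] / [5];  Q = [1, 2] / [3]
  Insert 1 (step 4): P = [1, 9] / [2] / [5];  Q = [1, 2] / [3] / [4]
  Insert 7 (step 5): P = [1, 7] / [2, 9] / [5];  Q = [1, 2] / [3, 5] / [4]
  Insert 3 (step 6): P = [1, 3] / [2, 7] / [5, 9];  Q = [1, 2] / [3, 5] / [4, 6]
  Insert 8 (step 7): P = [1, 3, 8] / [2, 7] / [5, 9];  Q = [1, 2, 7] / [3, 5] / [4, 6]
  Insert 6 (step 8): P = [1, 3, 6] / [2, 7, 8] / [5, 9];  Q = [1, 2, 7] / [3, 5, 8] / [4, 6]
  Insert 4 (step 9): P = [1, 3, 4] / [2, 6, 8] / [5, 7] / [9];  Q = [1, 2, 7] / [3, 5, 8] / [4, 6] / [9]
Final shape: (3, 3, 2, 1).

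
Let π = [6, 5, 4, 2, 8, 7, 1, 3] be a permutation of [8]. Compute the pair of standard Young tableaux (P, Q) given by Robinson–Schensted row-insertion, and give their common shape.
P = [1, 3] / [2, 7] / [4, 8] / [5] / [6];  Q = [1, 5] / [2, 6] / [3, 8] / [4] / [7];  common shape = (2, 2, 2, 1, 1)

Row-insert the values π_1, π_2, … into P one at a time, bumping the leftmost entry strictly greater than the inserted value down to the next row. The recording tableau Q records, in position (i, j), the step at which that cell was added to P.
  Insert 6 (step 1): P = [6];  Q = [1]
  Insert 5 (step 2): P = [5] / [6];  Q = [1] / [2]
  Insert 4 (step 3): P = [4] / [5] / [6];  Q = [1] / [2] / [3]
  Insert 2 (step 4): P = [2] / [4] / [5] / [6];  Q = [1] / [2] / [3] / [4]
  Insert 8 (step 5): P = [2, 8] / [4] / [5] / [6];  Q = [1, 5] / [2] / [3] / [4]
  Insert 7 (step 6): P = [2, 7] / [4, 8] / [5] / [6];  Q = [1, 5] / [2, 6] / [3] / [4]
  Insert 1 (step 7): P = [1, 7] / [2, 8] / [4] / [5] / [6];  Q = [1, 5] / [2, 6] / [3] / [4] / [7]
  Insert 3 (step 8): P = [1, 3] / [2, 7] / [4, 8] / [5] / [6];  Q = [1, 5] / [2, 6] / [3, 8] / [4] / [7]
Final shape: (2, 2, 2, 1, 1).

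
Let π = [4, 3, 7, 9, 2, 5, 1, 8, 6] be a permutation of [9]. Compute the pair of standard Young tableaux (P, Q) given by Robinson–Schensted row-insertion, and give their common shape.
P = [1, 5, 6] / [2, 7, 8] / [3, 9] / [4];  Q = [1, 3, 4] / [2, 6, 8] / [5, 9] / [7];  common shape = (3, 3, 2, 1)

Row-insert the values π_1, π_2, … into P one at a time, bumping the leftmost entry strictly greater than the inserted value down to the next row. The recording tableau Q records, in position (i, j), the step at which that cell was added to P.
  Insert 4 (step 1): P = [4];  Q = [1]
  Insert 3 (step 2): P = [3] / [4];  Q = [1] / [2]
  Insert 7 (step 3): P = [3, 7] / [4];  Q = [1, 3] / [2]
  Insert 9 (step 4): P = [3, 7, 9] / [4];  Q = [1, 3, 4] / [2]
  Insert 2 (step 5): P = [2, 7, 9] / [3] / [4];  Q = [1, 3, 4] / [2] / [5]
  Insert 5 (step 6): P = [2, 5, 9] / [3, 7] / [4];  Q = [1, 3, 4] / [2, 6] / [5]
  Insert 1 (step 7): P = [1, 5, 9] / [2, 7] / [3] / [4];  Q = [1, 3, 4] / [2, 6] / [5] / [7]
  Insert 8 (step 8): P = [1, 5, 8] / [2, 7, 9] / [3] / [4];  Q = [1, 3, 4] / [2, 6, 8] / [5] / [7]
  Insert 6 (step 9): P = [1, 5, 6] / [2, 7, 8] / [3, 9] / [4];  Q = [1, 3, 4] / [2, 6, 8] / [5, 9] / [7]
Final shape: (3, 3, 2, 1).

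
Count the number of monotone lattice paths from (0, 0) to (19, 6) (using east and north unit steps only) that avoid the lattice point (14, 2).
Number of paths = 161980

Total paths from (0, 0) to (19, 6): C(25, 19) = 177100. Paths through (14, 2): (paths (0, 0) → (14, 2)) × (paths (14, 2) → (19, 6)) = C(16, 14) · C(9, 5) = 120 · 126 = 15120. Avoidance count = 177100 − 15120 = 161980.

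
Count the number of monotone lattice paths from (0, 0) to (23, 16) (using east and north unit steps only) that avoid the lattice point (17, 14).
Number of paths = 30286150290

Total paths from (0, 0) to (23, 16): C(39, 23) = 37711260990. Paths through (17, 14): (paths (0, 0) → (17, 14)) × (paths (17, 14) → (23, 16)) = C(31, 17) · C(8, 6) = 265182525 · 28 = 7425110700. Avoidance count = 37711260990 − 7425110700 = 30286150290.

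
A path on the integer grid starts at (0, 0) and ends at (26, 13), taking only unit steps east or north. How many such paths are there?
Number of paths = 8122425444

A monotone lattice path from (0, 0) to (26, 13) consists of 26 east steps and 13 north steps in some order, so it is determined by which 26 of the 39 steps are east. The count is C(39, 26) = 8122425444.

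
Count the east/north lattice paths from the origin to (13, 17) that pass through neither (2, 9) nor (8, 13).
Number of paths = 91418400

Inclusion–exclusion. Total paths: C(30, 13) = 119759850. Through P₁: C(11, 2)·C(19, 11) = 4157010. Through P₂: C(21, 8)·C(9, 5) = 25639740. Since P₁ is strictly southwest of P₂, a monotone path through both must visit P₁ then P₂; paths through both = C(11, 2)·C(10, 6)·C(9, 5) = 1455300. Avoid both = 119759850 − 4157010 − 25639740 + 1455300 = 91418400.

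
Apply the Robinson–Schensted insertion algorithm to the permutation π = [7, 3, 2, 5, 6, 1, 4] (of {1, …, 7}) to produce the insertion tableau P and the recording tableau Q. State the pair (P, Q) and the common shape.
P = [1, 4, 6] / [2, 5] / [3] / [7];  Q = [1, 4, 5] / [2, 7] / [3] / [6];  common shape = (3, 2, 1, 1)

Row-insert the values π_1, π_2, … into P one at a time, bumping the leftmost entry strictly greater than the inserted value down to the next row. The recording tableau Q records, in position (i, j), the step at which that cell was added to P.
  Insert 7 (step 1): P = [7];  Q = [1]
  Insert 3 (step 2): P = [3] / [7];  Q = [1] / [2]
  Insert 2 (step 3): P = [2] / [3] / [7];  Q = [1] / [2] / [3]
  Insert 5 (step 4): P = [2, 5] / [3] / [7];  Q = [1, 4] / [2] / [3]
  Insert 6 (step 5): P = [2, 5, 6] / [3] / [7];  Q = [1, 4, 5] / [2] / [3]
  Insert 1 (step 6): P = [1, 5, 6] / [2] / [3] / [7];  Q = [1, 4, 5] / [2] / [3] / [6]
  Insert 4 (step 7): P = [1, 4, 6] / [2, 5] / [3] / [7];  Q = [1, 4, 5] / [2, 7] / [3] / [6]
Final shape: (3, 2, 1, 1).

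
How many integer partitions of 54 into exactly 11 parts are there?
p(54, 11 parts) = 31316

Partitions of n into exactly k parts are in bijection with partitions of n − k into at most k parts (subtract 1 from each part). So p(54, exactly 11) = p(43, parts ≤ 11). Computing via the recurrence p(m, j) = p(m, j−1) + p(m−j, j) gives 31316.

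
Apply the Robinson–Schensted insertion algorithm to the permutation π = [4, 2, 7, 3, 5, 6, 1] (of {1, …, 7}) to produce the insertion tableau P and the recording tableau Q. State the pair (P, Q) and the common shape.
P = [1, 3, 5, 6] / [2, 7] / [4];  Q = [1, 3, 5, 6] / [2, 4] / [7];  common shape = (4, 2, 1)

Row-insert the values π_1, π_2, … into P one at a time, bumping the leftmost entry strictly greater than the inserted value down to the next row. The recording tableau Q records, in position (i, j), the step at which that cell was added to P.
  Insert 4 (step 1): P = [4];  Q = [1]
  Insert 2 (step 2): P = [2] / [4];  Q = [1] / [2]
  Insert 7 (step 3): P = [2, 7] / [4];  Q = [1, 3] / [2]
  Insert 3 (step 4): P = [2, 3] / [4, 7];  Q = [1, 3] / [2, 4]
  Insert 5 (step 5): P = [2, 3, 5] / [4, 7];  Q = [1, 3, 5] / [2, 4]
  Insert 6 (step 6): P = [2, 3, 5, 6] / [4, 7];  Q = [1, 3, 5, 6] / [2, 4]
  Insert 1 (step 7): P = [1, 3, 5, 6] / [2, 7] / [4];  Q = [1, 3, 5, 6] / [2, 4] / [7]
Final shape: (4, 2, 1).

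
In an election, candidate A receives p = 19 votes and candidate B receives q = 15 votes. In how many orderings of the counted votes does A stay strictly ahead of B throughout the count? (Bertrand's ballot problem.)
Strict-lead orderings = 218349120

Total orderings of the 34 votes with 19 for A: C(34, 19) = 1855967520. By the Bertrand ballot formula (Cycle Lemma / reflection principle), the number of orderings in which A is strictly ahead of B throughout is (p − q)/(p + q) · C(p + q, p) = (19 − 15)/(19 + 15) · 1855967520 = 218349120.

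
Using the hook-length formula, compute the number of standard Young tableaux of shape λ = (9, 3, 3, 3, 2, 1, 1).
# SYT of shape (9, 3, 3, 3, 2, 1, 1) = 896251356

Hook-length formula: f^λ = n! / Π hook(c), product over all cells c of the Young diagram. For λ = (9, 3, 3, 3, 2, 1, 1), n = 22 boxes. Hook lengths by row (left-to-right, top-to-bottom): [15, 12, 10, 6, 5, 4, 3, 2, 1]; [8, 5, 3]; [7, 4, 2]; [6, 3, 1]; [4, 1]; [2]; [1]. Product of hooks = 1254113280000. So f^λ = 22! / 1254113280000 = 1124000727777607680000 / 1254113280000 = 896251356.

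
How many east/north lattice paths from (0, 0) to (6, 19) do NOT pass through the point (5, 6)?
Number of paths = 170632

Total paths from (0, 0) to (6, 19): C(25, 6) = 177100. Paths through (5, 6): (paths (0, 0) → (5, 6)) × (paths (5, 6) → (6, 19)) = C(11, 5) · C(14, 1) = 462 · 14 = 6468. Avoidance count = 177100 − 6468 = 170632.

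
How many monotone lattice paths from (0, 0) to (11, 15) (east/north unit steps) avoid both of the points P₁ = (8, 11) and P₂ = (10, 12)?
Number of paths = 3401190

Inclusion–exclusion. Total paths: C(26, 11) = 7726160. Through P₁: C(19, 8)·C(7, 3) = 2645370. Through P₂: C(22, 10)·C(4, 1) = 2586584. Since P₁ is strictly southwest of P₂, a monotone path through both must visit P₁ then P₂; paths through both = C(19, 8)·C(3, 2)·C(4, 1) = 906984. Avoid both = 7726160 − 2645370 − 2586584 + 906984 = 3401190.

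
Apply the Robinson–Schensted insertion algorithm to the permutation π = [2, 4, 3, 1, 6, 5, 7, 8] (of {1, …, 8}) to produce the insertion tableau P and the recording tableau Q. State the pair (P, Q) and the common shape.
P = [1, 3, 5, 7, 8] / [2, 6] / [4];  Q = [1, 2, 5, 7, 8] / [3, 6] / [4];  common shape = (5, 2, 1)

Row-insert the values π_1, π_2, … into P one at a time, bumping the leftmost entry strictly greater than the inserted value down to the next row. The recording tableau Q records, in position (i, j), the step at which that cell was added to P.
  Insert 2 (step 1): P = [2];  Q = [1]
  Insert 4 (step 2): P = [2, 4];  Q = [1, 2]
  Insert 3 (step 3): P = [2, 3] / [4];  Q = [1, 2] / [3]
  Insert 1 (step 4): P = [1, 3] / [2] / [4];  Q = [1, 2] / [3] / [4]
  Insert 6 (step 5): P = [1, 3, 6] / [2] / [4];  Q = [1, 2, 5] / [3] / [4]
  Insert 5 (step 6): P = [1, 3, 5] / [2, 6] / [4];  Q = [1, 2, 5] / [3, 6] / [4]
  Insert 7 (step 7): P = [1, 3, 5, 7] / [2, 6] / [4];  Q = [1, 2, 5, 7] / [3, 6] / [4]
  Insert 8 (step 8): P = [1, 3, 5, 7, 8] / [2, 6] / [4];  Q = [1, 2, 5, 7, 8] / [3, 6] / [4]
Final shape: (5, 2, 1).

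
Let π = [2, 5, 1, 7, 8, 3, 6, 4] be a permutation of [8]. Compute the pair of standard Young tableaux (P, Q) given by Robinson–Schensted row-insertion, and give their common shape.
P = [1, 3, 4, 8] / [2, 5, 6] / [7];  Q = [1, 2, 4, 5] / [3, 6, 7] / [8];  common shape = (4, 3, 1)

Row-insert the values π_1, π_2, … into P one at a time, bumping the leftmost entry strictly greater than the inserted value down to the next row. The recording tableau Q records, in position (i, j), the step at which that cell was added to P.
  Insert 2 (step 1): P = [2];  Q = [1]
  Insert 5 (step 2): P = [2, 5];  Q = [1, 2]
  Insert 1 (step 3): P = [1, 5] / [2];  Q = [1, 2] / [3]
  Insert 7 (step 4): P = [1, 5, 7] / [2];  Q = [1, 2, 4] / [3]
  Insert 8 (step 5): P = [1, 5, 7, 8] / [2];  Q = [1, 2, 4, 5] / [3]
  Insert 3 (step 6): P = [1, 3, 7, 8] / [2, 5];  Q = [1, 2, 4, 5] / [3, 6]
  Insert 6 (step 7): P = [1, 3, 6, 8] / [2, 5, 7];  Q = [1, 2, 4, 5] / [3, 6, 7]
  Insert 4 (step 8): P = [1, 3, 4, 8] / [2, 5, 6] / [7];  Q = [1, 2, 4, 5] / [3, 6, 7] / [8]
Final shape: (4, 3, 1).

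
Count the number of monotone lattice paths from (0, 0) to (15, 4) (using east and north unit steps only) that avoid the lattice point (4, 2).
Number of paths = 2706

Total paths from (0, 0) to (15, 4): C(19, 15) = 3876. Paths through (4, 2): (paths (0, 0) → (4, 2)) × (paths (4, 2) → (15, 4)) = C(6, 4) · C(13, 11) = 15 · 78 = 1170. Avoidance count = 3876 − 1170 = 2706.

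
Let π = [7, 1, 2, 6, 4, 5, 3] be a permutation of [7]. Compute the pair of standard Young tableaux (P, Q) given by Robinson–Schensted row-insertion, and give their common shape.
P = [1, 2, 3, 5] / [4] / [6] / [7];  Q = [1, 3, 4, 6] / [2] / [5] / [7];  common shape = (4, 1, 1, 1)

Row-insert the values π_1, π_2, … into P one at a time, bumping the leftmost entry strictly greater than the inserted value down to the next row. The recording tableau Q records, in position (i, j), the step at which that cell was added to P.
  Insert 7 (step 1): P = [7];  Q = [1]
  Insert 1 (step 2): P = [1] / [7];  Q = [1] / [2]
  Insert 2 (step 3): P = [1, 2] / [7];  Q = [1, 3] / [2]
  Insert 6 (step 4): P = [1, 2, 6] / [7];  Q = [1, 3, 4] / [2]
  Insert 4 (step 5): P = [1, 2, 4] / [6] / [7];  Q = [1, 3, 4] / [2] / [5]
  Insert 5 (step 6): P = [1, 2, 4, 5] / [6] / [7];  Q = [1, 3, 4, 6] / [2] / [5]
  Insert 3 (step 7): P = [1, 2, 3, 5] / [4] / [6] / [7];  Q = [1, 3, 4, 6] / [2] / [5] / [7]
Final shape: (4, 1, 1, 1).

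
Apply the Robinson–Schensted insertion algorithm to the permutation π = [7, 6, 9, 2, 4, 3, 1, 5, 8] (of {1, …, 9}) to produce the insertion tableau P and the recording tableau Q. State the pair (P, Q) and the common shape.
P = [1, 3, 5, 8] / [2, 9] / [4] / [6] / [7];  Q = [1, 3, 8, 9] / [2, 5] / [4] / [6] / [7];  common shape = (4, 2, 1, 1, 1)

Row-insert the values π_1, π_2, … into P one at a time, bumping the leftmost entry strictly greater than the inserted value down to the next row. The recording tableau Q records, in position (i, j), the step at which that cell was added to P.
  Insert 7 (step 1): P = [7];  Q = [1]
  Insert 6 (step 2): P = [6] / [7];  Q = [1] / [2]
  Insert 9 (step 3): P = [6, 9] / [7];  Q = [1, 3] / [2]
  Insert 2 (step 4): P = [2, 9] / [6] / [7];  Q = [1, 3] / [2] / [4]
  Insert 4 (step 5): P = [2, 4] / [6, 9] / [7];  Q = [1, 3] / [2, 5] / [4]
  Insert 3 (step 6): P = [2, 3] / [4, 9] / [6] / [7];  Q = [1, 3] / [2, 5] / [4] / [6]
  Insert 1 (step 7): P = [1, 3] / [2, 9] / [4] / [6] / [7];  Q = [1, 3] / [2, 5] / [4] / [6] / [7]
  Insert 5 (step 8): P = [1, 3, 5] / [2, 9] / [4] / [6] / [7];  Q = [1, 3, 8] / [2, 5] / [4] / [6] / [7]
  Insert 8 (step 9): P = [1, 3, 5, 8] / [2, 9] / [4] / [6] / [7];  Q = [1, 3, 8, 9] / [2, 5] / [4] / [6] / [7]
Final shape: (4, 2, 1, 1, 1).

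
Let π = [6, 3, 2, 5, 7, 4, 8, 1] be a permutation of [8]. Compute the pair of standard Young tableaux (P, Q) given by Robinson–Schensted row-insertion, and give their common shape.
P = [1, 4, 7, 8] / [2, 5] / [3] / [6];  Q = [1, 4, 5, 7] / [2, 6] / [3] / [8];  common shape = (4, 2, 1, 1)

Row-insert the values π_1, π_2, … into P one at a time, bumping the leftmost entry strictly greater than the inserted value down to the next row. The recording tableau Q records, in position (i, j), the step at which that cell was added to P.
  Insert 6 (step 1): P = [6];  Q = [1]
  Insert 3 (step 2): P = [3] / [6];  Q = [1] / [2]
  Insert 2 (step 3): P = [2] / [3] / [6];  Q = [1] / [2] / [3]
  Insert 5 (step 4): P = [2, 5] / [3] / [6];  Q = [1, 4] / [2] / [3]
  Insert 7 (step 5): P = [2, 5, 7] / [3] / [6];  Q = [1, 4, 5] / [2] / [3]
  Insert 4 (step 6): P = [2, 4, 7] / [3, 5] / [6];  Q = [1, 4, 5] / [2, 6] / [3]
  Insert 8 (step 7): P = [2, 4, 7, 8] / [3, 5] / [6];  Q = [1, 4, 5, 7] / [2, 6] / [3]
  Insert 1 (step 8): P = [1, 4, 7, 8] / [2, 5] / [3] / [6];  Q = [1, 4, 5, 7] / [2, 6] / [3] / [8]
Final shape: (4, 2, 1, 1).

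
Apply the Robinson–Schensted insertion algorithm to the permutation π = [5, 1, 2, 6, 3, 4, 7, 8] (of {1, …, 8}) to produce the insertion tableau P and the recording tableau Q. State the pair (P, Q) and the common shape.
P = [1, 2, 3, 4, 7, 8] / [5, 6];  Q = [1, 3, 4, 6, 7, 8] / [2, 5];  common shape = (6, 2)

Row-insert the values π_1, π_2, … into P one at a time, bumping the leftmost entry strictly greater than the inserted value down to the next row. The recording tableau Q records, in position (i, j), the step at which that cell was added to P.
  Insert 5 (step 1): P = [5];  Q = [1]
  Insert 1 (step 2): P = [1] / [5];  Q = [1] / [2]
  Insert 2 (step 3): P = [1, 2] / [5];  Q = [1, 3] / [2]
  Insert 6 (step 4): P = [1, 2, 6] / [5];  Q = [1, 3, 4] / [2]
  Insert 3 (step 5): P = [1, 2, 3] / [5, 6];  Q = [1, 3, 4] / [2, 5]
  Insert 4 (step 6): P = [1, 2, 3, 4] / [5, 6];  Q = [1, 3, 4, 6] / [2, 5]
  Insert 7 (step 7): P = [1, 2, 3, 4, 7] / [5, 6];  Q = [1, 3, 4, 6, 7] / [2, 5]
  Insert 8 (step 8): P = [1, 2, 3, 4, 7, 8] / [5, 6];  Q = [1, 3, 4, 6, 7, 8] / [2, 5]
Final shape: (6, 2).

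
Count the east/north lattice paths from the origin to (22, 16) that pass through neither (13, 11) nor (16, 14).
Number of paths = 14568699882

Inclusion–exclusion. Total paths: C(38, 22) = 22239974430. Through P₁: C(24, 13)·C(14, 9) = 4997280288. Through P₂: C(30, 16)·C(8, 6) = 4071834900. Since P₁ is strictly southwest of P₂, a monotone path through both must visit P₁ then P₂; paths through both = C(24, 13)·C(6, 3)·C(8, 6) = 1397840640. Avoid both = 22239974430 − 4997280288 − 4071834900 + 1397840640 = 14568699882.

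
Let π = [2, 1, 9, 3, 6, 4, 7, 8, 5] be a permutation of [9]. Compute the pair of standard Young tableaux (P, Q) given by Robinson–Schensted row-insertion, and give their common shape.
P = [1, 3, 4, 5, 8] / [2, 6, 7] / [9];  Q = [1, 3, 5, 7, 8] / [2, 4, 9] / [6];  common shape = (5, 3, 1)

Row-insert the values π_1, π_2, … into P one at a time, bumping the leftmost entry strictly greater than the inserted value down to the next row. The recording tableau Q records, in position (i, j), the step at which that cell was added to P.
  Insert 2 (step 1): P = [2];  Q = [1]
  Insert 1 (step 2): P = [1] / [2];  Q = [1] / [2]
  Insert 9 (step 3): P = [1, 9] / [2];  Q = [1, 3] / [2]
  Insert 3 (step 4): P = [1, 3] / [2, 9];  Q = [1, 3] / [2, 4]
  Insert 6 (step 5): P = [1, 3, 6] / [2, 9];  Q = [1, 3, 5] / [2, 4]
  Insert 4 (step 6): P = [1, 3, 4] / [2, 6] / [9];  Q = [1, 3, 5] / [2, 4] / [6]
  Insert 7 (step 7): P = [1, 3, 4, 7] / [2, 6] / [9];  Q = [1, 3, 5, 7] / [2, 4] / [6]
  Insert 8 (step 8): P = [1, 3, 4, 7, 8] / [2, 6] / [9];  Q = [1, 3, 5, 7, 8] / [2, 4] / [6]
  Insert 5 (step 9): P = [1, 3, 4, 5, 8] / [2, 6, 7] / [9];  Q = [1, 3, 5, 7, 8] / [2, 4, 9] / [6]
Final shape: (5, 3, 1).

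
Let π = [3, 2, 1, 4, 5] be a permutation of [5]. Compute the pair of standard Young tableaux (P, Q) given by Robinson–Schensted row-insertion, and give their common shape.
P = [1, 4, 5] / [2] / [3];  Q = [1, 4, 5] / [2] / [3];  common shape = (3, 1, 1)

Row-insert the values π_1, π_2, … into P one at a time, bumping the leftmost entry strictly greater than the inserted value down to the next row. The recording tableau Q records, in position (i, j), the step at which that cell was added to P.
  Insert 3 (step 1): P = [3];  Q = [1]
  Insert 2 (step 2): P = [2] / [3];  Q = [1] / [2]
  Insert 1 (step 3): P = [1] / [2] / [3];  Q = [1] / [2] / [3]
  Insert 4 (step 4): P = [1, 4] / [2] / [3];  Q = [1, 4] / [2] / [3]
  Insert 5 (step 5): P = [1, 4, 5] / [2] / [3];  Q = [1, 4, 5] / [2] / [3]
Final shape: (3, 1, 1).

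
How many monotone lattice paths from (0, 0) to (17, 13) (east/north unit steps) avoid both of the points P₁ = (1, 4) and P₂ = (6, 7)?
Number of paths = 91773039

Inclusion–exclusion. Total paths: C(30, 17) = 119759850. Through P₁: C(5, 1)·C(25, 16) = 10214875. Through P₂: C(13, 6)·C(17, 11) = 21237216. Since P₁ is strictly southwest of P₂, a monotone path through both must visit P₁ then P₂; paths through both = C(5, 1)·C(8, 5)·C(17, 11) = 3465280. Avoid both = 119759850 − 10214875 − 21237216 + 3465280 = 91773039.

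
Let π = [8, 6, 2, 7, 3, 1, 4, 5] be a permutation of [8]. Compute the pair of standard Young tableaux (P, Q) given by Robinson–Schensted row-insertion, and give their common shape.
P = [1, 3, 4, 5] / [2, 7] / [6] / [8];  Q = [1, 4, 7, 8] / [2, 5] / [3] / [6];  common shape = (4, 2, 1, 1)

Row-insert the values π_1, π_2, … into P one at a time, bumping the leftmost entry strictly greater than the inserted value down to the next row. The recording tableau Q records, in position (i, j), the step at which that cell was added to P.
  Insert 8 (step 1): P = [8];  Q = [1]
  Insert 6 (step 2): P = [6] / [8];  Q = [1] / [2]
  Insert 2 (step 3): P = [2] / [6] / [8];  Q = [1] / [2] / [3]
  Insert 7 (step 4): P = [2, 7] / [6] / [8];  Q = [1, 4] / [2] / [3]
  Insert 3 (step 5): P = [2, 3] / [6, 7] / [8];  Q = [1, 4] / [2, 5] / [3]
  Insert 1 (step 6): P = [1, 3] / [2, 7] / [6] / [8];  Q = [1, 4] / [2, 5] / [3] / [6]
  Insert 4 (step 7): P = [1, 3, 4] / [2, 7] / [6] / [8];  Q = [1, 4, 7] / [2, 5] / [3] / [6]
  Insert 5 (step 8): P = [1, 3, 4, 5] / [2, 7] / [6] / [8];  Q = [1, 4, 7, 8] / [2, 5] / [3] / [6]
Final shape: (4, 2, 1, 1).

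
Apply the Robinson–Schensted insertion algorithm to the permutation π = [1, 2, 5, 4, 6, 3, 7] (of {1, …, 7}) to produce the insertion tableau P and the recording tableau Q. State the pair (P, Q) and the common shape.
P = [1, 2, 3, 6, 7] / [4] / [5];  Q = [1, 2, 3, 5, 7] / [4] / [6];  common shape = (5, 1, 1)

Row-insert the values π_1, π_2, … into P one at a time, bumping the leftmost entry strictly greater than the inserted value down to the next row. The recording tableau Q records, in position (i, j), the step at which that cell was added to P.
  Insert 1 (step 1): P = [1];  Q = [1]
  Insert 2 (step 2): P = [1, 2];  Q = [1, 2]
  Insert 5 (step 3): P = [1, 2, 5];  Q = [1, 2, 3]
  Insert 4 (step 4): P = [1, 2, 4] / [5];  Q = [1, 2, 3] / [4]
  Insert 6 (step 5): P = [1, 2, 4, 6] / [5];  Q = [1, 2, 3, 5] / [4]
  Insert 3 (step 6): P = [1, 2, 3, 6] / [4] / [5];  Q = [1, 2, 3, 5] / [4] / [6]
  Insert 7 (step 7): P = [1, 2, 3, 6, 7] / [4] / [5];  Q = [1, 2, 3, 5, 7] / [4] / [6]
Final shape: (5, 1, 1).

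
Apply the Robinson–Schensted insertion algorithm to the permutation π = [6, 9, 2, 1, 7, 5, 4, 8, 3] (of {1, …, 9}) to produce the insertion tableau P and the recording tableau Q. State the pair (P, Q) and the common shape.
P = [1, 3, 8] / [2, 4] / [5, 7] / [6] / [9];  Q = [1, 2, 8] / [3, 5] / [4, 6] / [7] / [9];  common shape = (3, 2, 2, 1, 1)

Row-insert the values π_1, π_2, … into P one at a time, bumping the leftmost entry strictly greater than the inserted value down to the next row. The recording tableau Q records, in position (i, j), the step at which that cell was added to P.
  Insert 6 (step 1): P = [6];  Q = [1]
  Insert 9 (step 2): P = [6, 9];  Q = [1, 2]
  Insert 2 (step 3): P = [2, 9] / [6];  Q = [1, 2] / [3]
  Insert 1 (step 4): P = [1, 9] / [2] / [6];  Q = [1, 2] / [3] / [4]
  Insert 7 (step 5): P = [1, 7] / [2, 9] / [6];  Q = [1, 2] / [3, 5] / [4]
  Insert 5 (step 6): P = [1, 5] / [2, 7] / [6, 9];  Q = [1, 2] / [3, 5] / [4, 6]
  Insert 4 (step 7): P = [1, 4] / [2, 5] / [6, 7] / [9];  Q = [1, 2] / [3, 5] / [4, 6] / [7]
  Insert 8 (step 8): P = [1, 4, 8] / [2, 5] / [6, 7] / [9];  Q = [1, 2, 8] / [3, 5] / [4, 6] / [7]
  Insert 3 (step 9): P = [1, 3, 8] / [2, 4] / [5, 7] / [6] / [9];  Q = [1, 2, 8] / [3, 5] / [4, 6] / [7] / [9]
Final shape: (3, 2, 2, 1, 1).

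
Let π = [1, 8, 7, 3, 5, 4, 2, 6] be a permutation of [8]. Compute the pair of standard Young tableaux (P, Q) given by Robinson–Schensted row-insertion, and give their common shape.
P = [1, 2, 4, 6] / [3] / [5] / [7] / [8];  Q = [1, 2, 5, 8] / [3] / [4] / [6] / [7];  common shape = (4, 1, 1, 1, 1)

Row-insert the values π_1, π_2, … into P one at a time, bumping the leftmost entry strictly greater than the inserted value down to the next row. The recording tableau Q records, in position (i, j), the step at which that cell was added to P.
  Insert 1 (step 1): P = [1];  Q = [1]
  Insert 8 (step 2): P = [1, 8];  Q = [1, 2]
  Insert 7 (step 3): P = [1, 7] / [8];  Q = [1, 2] / [3]
  Insert 3 (step 4): P = [1, 3] / [7] / [8];  Q = [1, 2] / [3] / [4]
  Insert 5 (step 5): P = [1, 3, 5] / [7] / [8];  Q = [1, 2, 5] / [3] / [4]
  Insert 4 (step 6): P = [1, 3, 4] / [5] / [7] / [8];  Q = [1, 2, 5] / [3] / [4] / [6]
  Insert 2 (step 7): P = [1, 2, 4] / [3] / [5] / [7] / [8];  Q = [1, 2, 5] / [3] / [4] / [6] / [7]
  Insert 6 (step 8): P = [1, 2, 4, 6] / [3] / [5] / [7] / [8];  Q = [1, 2, 5, 8] / [3] / [4] / [6] / [7]
Final shape: (4, 1, 1, 1, 1).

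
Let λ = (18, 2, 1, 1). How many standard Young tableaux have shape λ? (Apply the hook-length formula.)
# SYT of shape (18, 2, 1, 1) = 17765

Hook-length formula: f^λ = n! / Π hook(c), product over all cells c of the Young diagram. For λ = (18, 2, 1, 1), n = 22 boxes. Hook lengths by row (left-to-right, top-to-bottom): [21, 18, 16, 15, 14, 13, 12, 11, 10, 9, 8, 7, 6, 5, 4, 3, 2, 1]; [4, 1]; [2]; [1]. Product of hooks = 63270516621312000. So f^λ = 22! / 63270516621312000 = 1124000727777607680000 / 63270516621312000 = 17765.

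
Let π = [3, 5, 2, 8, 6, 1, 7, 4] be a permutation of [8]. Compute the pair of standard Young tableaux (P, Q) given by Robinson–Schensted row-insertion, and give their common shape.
P = [1, 4, 6, 7] / [2, 5] / [3, 8];  Q = [1, 2, 4, 7] / [3, 5] / [6, 8];  common shape = (4, 2, 2)

Row-insert the values π_1, π_2, … into P one at a time, bumping the leftmost entry strictly greater than the inserted value down to the next row. The recording tableau Q records, in position (i, j), the step at which that cell was added to P.
  Insert 3 (step 1): P = [3];  Q = [1]
  Insert 5 (step 2): P = [3, 5];  Q = [1, 2]
  Insert 2 (step 3): P = [2, 5] / [3];  Q = [1, 2] / [3]
  Insert 8 (step 4): P = [2, 5, 8] / [3];  Q = [1, 2, 4] / [3]
  Insert 6 (step 5): P = [2, 5, 6] / [3, 8];  Q = [1, 2, 4] / [3, 5]
  Insert 1 (step 6): P = [1, 5, 6] / [2, 8] / [3];  Q = [1, 2, 4] / [3, 5] / [6]
  Insert 7 (step 7): P = [1, 5, 6, 7] / [2, 8] / [3];  Q = [1, 2, 4, 7] / [3, 5] / [6]
  Insert 4 (step 8): P = [1, 4, 6, 7] / [2, 5] / [3, 8];  Q = [1, 2, 4, 7] / [3, 5] / [6, 8]
Final shape: (4, 2, 2).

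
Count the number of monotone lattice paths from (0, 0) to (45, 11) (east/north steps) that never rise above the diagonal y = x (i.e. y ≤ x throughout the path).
Number of paths = 113295163800

By the reflection principle (André's argument), the number of monotone paths to (45, 11) with n ≤ m that never go above y = x is C(56, 45) − C(56, 46) = 148902215280 − 35607051480 = 113295163800.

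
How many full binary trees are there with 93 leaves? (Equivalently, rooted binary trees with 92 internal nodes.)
C_92 = 15487357822491889407128326963778343232013931127835600

These full binary trees are counted by the Catalan number C_n = (1/(n + 1)) · C(2n, n). For n = 92: C_92 = (1/93) · C(184, 92) = 1440324277491745714862934407631385920577295594888710800/93 = 15487357822491889407128326963778343232013931127835600.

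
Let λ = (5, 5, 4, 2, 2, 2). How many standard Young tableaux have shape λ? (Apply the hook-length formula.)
# SYT of shape (5, 5, 4, 2, 2, 2) = 64664600

Hook-length formula: f^λ = n! / Π hook(c), product over all cells c of the Young diagram. For λ = (5, 5, 4, 2, 2, 2), n = 20 boxes. Hook lengths by row (left-to-right, top-to-bottom): [10, 9, 5, 4, 2]; [9, 8, 4, 3, 1]; [7, 6, 2, 1]; [4, 3]; [3, 2]; [2, 1]. Product of hooks = 37623398400. So f^λ = 20! / 37623398400 = 2432902008176640000 / 37623398400 = 64664600.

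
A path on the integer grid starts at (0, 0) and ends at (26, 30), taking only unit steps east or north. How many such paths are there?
Number of paths = 6646448384109072

A monotone lattice path from (0, 0) to (26, 30) consists of 26 east steps and 30 north steps in some order, so it is determined by which 26 of the 56 steps are east. The count is C(56, 26) = 6646448384109072.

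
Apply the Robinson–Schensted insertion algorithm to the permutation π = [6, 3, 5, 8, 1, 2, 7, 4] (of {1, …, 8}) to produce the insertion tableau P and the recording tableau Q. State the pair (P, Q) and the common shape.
P = [1, 2, 4] / [3, 5, 7] / [6, 8];  Q = [1, 3, 4] / [2, 6, 7] / [5, 8];  common shape = (3, 3, 2)

Row-insert the values π_1, π_2, … into P one at a time, bumping the leftmost entry strictly greater than the inserted value down to the next row. The recording tableau Q records, in position (i, j), the step at which that cell was added to P.
  Insert 6 (step 1): P = [6];  Q = [1]
  Insert 3 (step 2): P = [3] / [6];  Q = [1] / [2]
  Insert 5 (step 3): P = [3, 5] / [6];  Q = [1, 3] / [2]
  Insert 8 (step 4): P = [3, 5, 8] / [6];  Q = [1, 3, 4] / [2]
  Insert 1 (step 5): P = [1, 5, 8] / [3] / [6];  Q = [1, 3, 4] / [2] / [5]
  Insert 2 (step 6): P = [1, 2, 8] / [3, 5] / [6];  Q = [1, 3, 4] / [2, 6] / [5]
  Insert 7 (step 7): P = [1, 2, 7] / [3, 5, 8] / [6];  Q = [1, 3, 4] / [2, 6, 7] / [5]
  Insert 4 (step 8): P = [1, 2, 4] / [3, 5, 7] / [6, 8];  Q = [1, 3, 4] / [2, 6, 7] / [5, 8]
Final shape: (3, 3, 2).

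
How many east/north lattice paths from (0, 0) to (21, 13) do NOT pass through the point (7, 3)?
Number of paths = 692633040

Total paths from (0, 0) to (21, 13): C(34, 21) = 927983760. Paths through (7, 3): (paths (0, 0) → (7, 3)) × (paths (7, 3) → (21, 13)) = C(10, 7) · C(24, 14) = 120 · 1961256 = 235350720. Avoidance count = 927983760 − 235350720 = 692633040.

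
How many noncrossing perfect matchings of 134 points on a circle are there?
C_67 = 22033725021956517463358552614056949950

These noncrossing handshakes are counted by the Catalan number C_n = (1/(n + 1)) · C(2n, n). For n = 67: C_67 = (1/68) · C(134, 67) = 1498293301493043187508381577755872596600/68 = 22033725021956517463358552614056949950.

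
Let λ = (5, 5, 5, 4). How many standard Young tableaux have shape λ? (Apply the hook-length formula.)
# SYT of shape (5, 5, 5, 4) = 1662804

Hook-length formula: f^λ = n! / Π hook(c), product over all cells c of the Young diagram. For λ = (5, 5, 5, 4), n = 19 boxes. Hook lengths by row (left-to-right, top-to-bottom): [8, 7, 6, 5, 3]; [7, 6, 5, 4, 2]; [6, 5, 4, 3, 1]; [4, 3, 2, 1]. Product of hooks = 73156608000. So f^λ = 19! / 73156608000 = 121645100408832000 / 73156608000 = 1662804.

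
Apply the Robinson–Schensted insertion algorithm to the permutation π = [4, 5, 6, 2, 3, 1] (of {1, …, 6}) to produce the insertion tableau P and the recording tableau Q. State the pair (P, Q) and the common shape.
P = [1, 3, 6] / [2, 5] / [4];  Q = [1, 2, 3] / [4, 5] / [6];  common shape = (3, 2, 1)

Row-insert the values π_1, π_2, … into P one at a time, bumping the leftmost entry strictly greater than the inserted value down to the next row. The recording tableau Q records, in position (i, j), the step at which that cell was added to P.
  Insert 4 (step 1): P = [4];  Q = [1]
  Insert 5 (step 2): P = [4, 5];  Q = [1, 2]
  Insert 6 (step 3): P = [4, 5, 6];  Q = [1, 2, 3]
  Insert 2 (step 4): P = [2, 5, 6] / [4];  Q = [1, 2, 3] / [4]
  Insert 3 (step 5): P = [2, 3, 6] / [4, 5];  Q = [1, 2, 3] / [4, 5]
  Insert 1 (step 6): P = [1, 3, 6] / [2, 5] / [4];  Q = [1, 2, 3] / [4, 5] / [6]
Final shape: (3, 2, 1).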